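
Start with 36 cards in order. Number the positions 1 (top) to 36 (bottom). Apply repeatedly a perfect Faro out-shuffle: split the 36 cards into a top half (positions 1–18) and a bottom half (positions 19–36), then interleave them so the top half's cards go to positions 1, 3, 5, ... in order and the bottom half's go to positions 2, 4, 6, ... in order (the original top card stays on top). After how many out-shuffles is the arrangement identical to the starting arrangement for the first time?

12

The out-shuffle permutes the 36 positions with cycle lengths [1, 1, 3, 3, 4, 12, 12].
Every card is home exactly when every cycle has completed a whole number of laps, i.e. after lcm(1, 3, 4, 12) = 12 out-shuffles.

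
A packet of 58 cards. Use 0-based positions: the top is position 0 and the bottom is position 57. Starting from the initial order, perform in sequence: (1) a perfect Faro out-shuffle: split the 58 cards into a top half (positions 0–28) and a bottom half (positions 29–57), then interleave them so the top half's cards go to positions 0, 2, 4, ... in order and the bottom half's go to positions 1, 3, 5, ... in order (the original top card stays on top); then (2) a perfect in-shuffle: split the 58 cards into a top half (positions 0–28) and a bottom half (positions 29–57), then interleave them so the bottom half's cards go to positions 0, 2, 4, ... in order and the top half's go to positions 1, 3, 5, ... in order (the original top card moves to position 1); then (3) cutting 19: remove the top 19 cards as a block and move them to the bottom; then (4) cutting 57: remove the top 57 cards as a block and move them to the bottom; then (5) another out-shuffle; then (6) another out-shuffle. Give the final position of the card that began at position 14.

42

Track the card from position 14 forward through each operation:
  after op 1 (out-shuffle): 14 → 28
  after op 2 (in-shuffle): 28 → 57
  after op 3 (cut 19): 57 → 38
  after op 4 (cut 57): 38 → 39
  after op 5 (out-shuffle): 39 → 21
  after op 6 (out-shuffle): 21 → 42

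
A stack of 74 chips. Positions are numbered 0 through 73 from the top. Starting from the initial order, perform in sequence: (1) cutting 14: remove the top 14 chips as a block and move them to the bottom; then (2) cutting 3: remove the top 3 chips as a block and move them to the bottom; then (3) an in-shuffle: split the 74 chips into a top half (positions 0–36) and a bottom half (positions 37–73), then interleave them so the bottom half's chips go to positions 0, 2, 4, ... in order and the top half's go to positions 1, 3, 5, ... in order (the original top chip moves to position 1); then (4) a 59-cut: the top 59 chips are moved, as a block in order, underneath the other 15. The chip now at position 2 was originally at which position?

47

Undo the operations in reverse order, starting from position 2:
  undo op 4 (cut 59): 2 ← 61
  undo op 3 (in-shuffle, from top half): 61 ← 30
  undo op 2 (cut 3): 30 ← 33
  undo op 1 (cut 14): 33 ← 47
So the chip at position 2 came from original position 47.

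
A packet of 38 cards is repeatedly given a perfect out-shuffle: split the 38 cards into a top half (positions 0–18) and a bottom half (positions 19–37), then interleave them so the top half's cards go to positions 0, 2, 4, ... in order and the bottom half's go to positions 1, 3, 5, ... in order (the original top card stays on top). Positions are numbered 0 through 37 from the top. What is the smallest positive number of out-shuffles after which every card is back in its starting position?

36

The out-shuffle permutes the 38 positions with cycle lengths [1, 1, 36].
Every card is home exactly when every cycle has completed a whole number of laps, i.e. after lcm(1, 36) = 36 out-shuffles.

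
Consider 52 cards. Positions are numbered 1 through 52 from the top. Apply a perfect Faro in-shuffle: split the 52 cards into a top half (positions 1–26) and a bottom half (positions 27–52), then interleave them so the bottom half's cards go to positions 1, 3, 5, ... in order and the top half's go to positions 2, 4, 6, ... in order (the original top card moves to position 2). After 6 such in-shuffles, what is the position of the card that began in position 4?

Track the card's position through each in-shuffle:
4 → 8 → 16 → 32 → 11 → 22 → 44

44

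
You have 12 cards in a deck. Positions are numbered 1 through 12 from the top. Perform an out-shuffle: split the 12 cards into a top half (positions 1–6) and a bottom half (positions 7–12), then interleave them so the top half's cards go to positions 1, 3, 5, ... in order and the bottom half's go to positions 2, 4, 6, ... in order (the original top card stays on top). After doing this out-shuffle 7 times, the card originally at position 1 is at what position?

Position 1 is a fixed point of every out-shuffle, so the card never moves.

1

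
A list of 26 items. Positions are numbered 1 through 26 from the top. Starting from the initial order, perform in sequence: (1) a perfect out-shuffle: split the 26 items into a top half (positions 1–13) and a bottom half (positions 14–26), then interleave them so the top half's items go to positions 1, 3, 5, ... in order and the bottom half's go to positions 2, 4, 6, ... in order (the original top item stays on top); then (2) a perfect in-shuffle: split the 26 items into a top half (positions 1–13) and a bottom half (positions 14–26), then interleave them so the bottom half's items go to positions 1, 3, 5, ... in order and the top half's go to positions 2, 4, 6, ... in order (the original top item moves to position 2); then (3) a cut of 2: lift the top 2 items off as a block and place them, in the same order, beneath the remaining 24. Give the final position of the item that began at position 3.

8

Track the item from position 3 forward through each operation:
  after op 1 (out-shuffle): 3 → 5
  after op 2 (in-shuffle): 5 → 10
  after op 3 (cut 2): 10 → 8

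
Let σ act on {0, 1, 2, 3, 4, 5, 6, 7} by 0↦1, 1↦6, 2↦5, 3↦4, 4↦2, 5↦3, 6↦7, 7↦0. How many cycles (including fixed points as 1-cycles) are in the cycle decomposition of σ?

2

Cycle decomposition: (0 1 6 7) (2 5 3 4).
2 cycles.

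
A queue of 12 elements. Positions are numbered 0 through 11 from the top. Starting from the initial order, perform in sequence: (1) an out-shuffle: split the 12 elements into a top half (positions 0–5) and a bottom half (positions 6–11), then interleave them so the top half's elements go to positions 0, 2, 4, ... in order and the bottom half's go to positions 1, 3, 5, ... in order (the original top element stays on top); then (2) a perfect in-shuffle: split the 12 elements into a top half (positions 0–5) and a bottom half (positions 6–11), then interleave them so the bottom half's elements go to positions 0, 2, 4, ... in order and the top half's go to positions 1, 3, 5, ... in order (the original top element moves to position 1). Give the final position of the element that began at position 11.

10

Track the element from position 11 forward through each operation:
  after op 1 (out-shuffle): 11 → 11
  after op 2 (in-shuffle): 11 → 10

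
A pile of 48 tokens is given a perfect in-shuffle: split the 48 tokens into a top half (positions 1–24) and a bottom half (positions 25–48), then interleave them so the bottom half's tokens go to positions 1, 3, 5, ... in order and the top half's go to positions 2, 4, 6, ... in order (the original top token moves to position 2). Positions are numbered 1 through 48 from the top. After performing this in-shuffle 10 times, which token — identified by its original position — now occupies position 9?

Work backwards from position 9, undoing one in-shuffle at a time:
9 ← 29 ← 39 ← 44 ← 22 ← 11 ← 30 ← 15 ← 32 ← 16 ← 8
So the token now at position 9 started at position 8.

8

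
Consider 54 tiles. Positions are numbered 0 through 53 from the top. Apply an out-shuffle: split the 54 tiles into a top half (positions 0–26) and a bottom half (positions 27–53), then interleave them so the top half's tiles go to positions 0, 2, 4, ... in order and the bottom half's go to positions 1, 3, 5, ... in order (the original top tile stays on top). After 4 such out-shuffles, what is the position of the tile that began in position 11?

Track the tile's position through each out-shuffle:
11 → 22 → 44 → 35 → 17

17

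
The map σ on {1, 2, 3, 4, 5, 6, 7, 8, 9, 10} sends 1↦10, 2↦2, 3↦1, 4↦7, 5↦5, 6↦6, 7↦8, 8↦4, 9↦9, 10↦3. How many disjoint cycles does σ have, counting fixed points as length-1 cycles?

6

Cycle decomposition: (1 10 3) (2) (4 7 8) (5) (6) (9).
6 cycles.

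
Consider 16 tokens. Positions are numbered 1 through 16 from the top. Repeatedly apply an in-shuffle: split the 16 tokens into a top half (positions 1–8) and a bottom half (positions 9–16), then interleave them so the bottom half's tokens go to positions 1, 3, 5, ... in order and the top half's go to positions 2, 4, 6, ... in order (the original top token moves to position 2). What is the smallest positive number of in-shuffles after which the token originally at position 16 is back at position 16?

8

Follow position 16 under repeated in-shuffles:
16 → 15 → 13 → 9 → 1 → 2 → 4 → 8 → 16
It first returns after 8 in-shuffles.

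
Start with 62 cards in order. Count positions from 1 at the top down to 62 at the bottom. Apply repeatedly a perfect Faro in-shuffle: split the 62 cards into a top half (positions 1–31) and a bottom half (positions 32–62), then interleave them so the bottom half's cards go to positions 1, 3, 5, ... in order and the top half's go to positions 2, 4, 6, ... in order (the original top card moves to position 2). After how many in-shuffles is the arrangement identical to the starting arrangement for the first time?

6

The in-shuffle permutes the 62 positions with cycle lengths [2, 3, 3, 6, 6, 6, 6, 6, 6, 6, 6, 6].
Every card is home exactly when every cycle has completed a whole number of laps, i.e. after lcm(2, 3, 6) = 6 in-shuffles.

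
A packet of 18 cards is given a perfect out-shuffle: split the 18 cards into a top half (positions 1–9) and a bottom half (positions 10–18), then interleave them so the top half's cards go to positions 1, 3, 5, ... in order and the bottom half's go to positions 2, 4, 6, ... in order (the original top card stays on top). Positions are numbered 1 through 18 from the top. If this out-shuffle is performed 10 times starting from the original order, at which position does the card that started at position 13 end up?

15

Track the card's position through each out-shuffle:
13 → 8 → 15 → 12 → 6 → 11 → 4 → 7 → 13 → 8 → 15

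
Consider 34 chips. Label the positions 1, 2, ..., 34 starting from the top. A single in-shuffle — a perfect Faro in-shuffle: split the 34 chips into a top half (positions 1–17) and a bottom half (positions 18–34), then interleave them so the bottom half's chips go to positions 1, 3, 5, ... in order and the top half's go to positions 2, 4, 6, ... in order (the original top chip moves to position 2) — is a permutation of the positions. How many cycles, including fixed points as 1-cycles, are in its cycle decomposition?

Trace each unvisited position around until it returns:
(1 2 4 8 16 32 ... len 12) (3 6 12 24 13 26 ... len 12) (5 10 20) (7 14 28 21) (15 30 25)
5 cycles in total.

5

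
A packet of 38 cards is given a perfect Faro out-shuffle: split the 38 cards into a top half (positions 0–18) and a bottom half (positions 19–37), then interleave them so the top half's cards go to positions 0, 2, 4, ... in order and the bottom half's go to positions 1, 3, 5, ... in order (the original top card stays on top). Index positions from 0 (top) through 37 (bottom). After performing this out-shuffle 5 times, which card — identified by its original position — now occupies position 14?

Work backwards from position 14, undoing one out-shuffle at a time:
14 ← 7 ← 22 ← 11 ← 24 ← 12
So the card now at position 14 started at position 12.

12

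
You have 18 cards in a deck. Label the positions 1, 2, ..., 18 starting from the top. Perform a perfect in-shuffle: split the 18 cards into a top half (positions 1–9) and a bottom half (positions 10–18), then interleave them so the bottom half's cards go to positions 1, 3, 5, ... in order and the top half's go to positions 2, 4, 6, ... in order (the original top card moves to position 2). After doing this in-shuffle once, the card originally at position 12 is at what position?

5

Track the card's position through each in-shuffle:
12 → 5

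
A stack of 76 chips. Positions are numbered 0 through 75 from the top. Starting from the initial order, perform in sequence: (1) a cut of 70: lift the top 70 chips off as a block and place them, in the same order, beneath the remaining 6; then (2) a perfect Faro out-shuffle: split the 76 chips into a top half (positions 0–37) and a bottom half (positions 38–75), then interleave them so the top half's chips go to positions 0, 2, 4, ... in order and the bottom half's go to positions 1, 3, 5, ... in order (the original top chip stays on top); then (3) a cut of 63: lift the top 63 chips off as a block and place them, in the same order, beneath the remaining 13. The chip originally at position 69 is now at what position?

12

Track the chip from position 69 forward through each operation:
  after op 1 (cut 70): 69 → 75
  after op 2 (out-shuffle): 75 → 75
  after op 3 (cut 63): 75 → 12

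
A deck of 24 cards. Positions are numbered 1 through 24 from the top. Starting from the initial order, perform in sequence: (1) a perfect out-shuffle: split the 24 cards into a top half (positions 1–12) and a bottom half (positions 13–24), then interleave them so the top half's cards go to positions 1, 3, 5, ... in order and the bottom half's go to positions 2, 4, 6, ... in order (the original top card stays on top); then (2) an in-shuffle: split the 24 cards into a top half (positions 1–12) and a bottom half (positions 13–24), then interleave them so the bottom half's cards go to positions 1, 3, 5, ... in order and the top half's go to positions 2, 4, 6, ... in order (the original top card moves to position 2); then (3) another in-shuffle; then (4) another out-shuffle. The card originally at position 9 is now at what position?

12

Track the card from position 9 forward through each operation:
  after op 1 (out-shuffle): 9 → 17
  after op 2 (in-shuffle): 17 → 9
  after op 3 (in-shuffle): 9 → 18
  after op 4 (out-shuffle): 18 → 12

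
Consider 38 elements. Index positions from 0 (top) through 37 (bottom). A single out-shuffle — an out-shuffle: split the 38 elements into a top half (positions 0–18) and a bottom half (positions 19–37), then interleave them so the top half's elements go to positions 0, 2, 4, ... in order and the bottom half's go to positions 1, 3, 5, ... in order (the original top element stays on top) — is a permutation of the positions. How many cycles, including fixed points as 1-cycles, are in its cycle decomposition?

3

Trace each unvisited position around until it returns:
(0) (1 2 4 8 16 32 ... len 36) (37)
3 cycles in total.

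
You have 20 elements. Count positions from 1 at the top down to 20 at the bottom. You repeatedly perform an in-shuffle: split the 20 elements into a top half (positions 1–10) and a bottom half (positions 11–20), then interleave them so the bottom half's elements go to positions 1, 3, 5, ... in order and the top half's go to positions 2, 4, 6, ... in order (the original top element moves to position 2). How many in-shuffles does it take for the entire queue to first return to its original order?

The in-shuffle permutes the 20 positions with cycle lengths [2, 3, 3, 6, 6].
Every element is home exactly when every cycle has completed a whole number of laps, i.e. after lcm(2, 3, 6) = 6 in-shuffles.

6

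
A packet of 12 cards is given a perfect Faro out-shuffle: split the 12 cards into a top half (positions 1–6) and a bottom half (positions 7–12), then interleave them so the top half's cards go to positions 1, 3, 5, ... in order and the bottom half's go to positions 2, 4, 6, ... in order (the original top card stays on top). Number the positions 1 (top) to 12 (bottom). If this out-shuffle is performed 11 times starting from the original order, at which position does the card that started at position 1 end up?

1

Position 1 is a fixed point of every out-shuffle, so the card never moves.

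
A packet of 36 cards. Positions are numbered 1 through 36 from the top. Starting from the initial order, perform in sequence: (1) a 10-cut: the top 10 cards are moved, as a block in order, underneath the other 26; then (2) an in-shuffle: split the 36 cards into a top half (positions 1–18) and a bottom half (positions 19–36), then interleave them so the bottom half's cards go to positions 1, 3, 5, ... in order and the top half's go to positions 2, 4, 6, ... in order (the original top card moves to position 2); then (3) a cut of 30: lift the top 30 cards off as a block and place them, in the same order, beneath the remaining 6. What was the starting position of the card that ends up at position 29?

Undo the operations in reverse order, starting from position 29:
  undo op 3 (cut 30): 29 ← 23
  undo op 2 (in-shuffle, from bottom half): 23 ← 30
  undo op 1 (cut 10): 30 ← 4
So the card at position 29 came from original position 4.

4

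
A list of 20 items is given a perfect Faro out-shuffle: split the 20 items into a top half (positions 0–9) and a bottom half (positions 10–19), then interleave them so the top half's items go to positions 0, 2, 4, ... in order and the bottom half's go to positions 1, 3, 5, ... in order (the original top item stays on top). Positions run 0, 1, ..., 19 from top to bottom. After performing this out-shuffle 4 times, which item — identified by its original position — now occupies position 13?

2

Work backwards from position 13, undoing one out-shuffle at a time:
13 ← 16 ← 8 ← 4 ← 2
So the item now at position 13 started at position 2.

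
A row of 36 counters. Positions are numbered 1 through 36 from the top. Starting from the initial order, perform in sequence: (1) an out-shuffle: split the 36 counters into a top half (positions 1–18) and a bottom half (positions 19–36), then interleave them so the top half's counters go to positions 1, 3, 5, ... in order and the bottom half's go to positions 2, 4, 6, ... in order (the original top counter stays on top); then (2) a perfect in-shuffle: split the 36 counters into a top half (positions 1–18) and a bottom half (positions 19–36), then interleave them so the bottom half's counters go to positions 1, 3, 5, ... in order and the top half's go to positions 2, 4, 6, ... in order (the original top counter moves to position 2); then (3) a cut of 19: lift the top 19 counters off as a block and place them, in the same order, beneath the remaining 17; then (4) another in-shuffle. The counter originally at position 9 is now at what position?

30

Track the counter from position 9 forward through each operation:
  after op 1 (out-shuffle): 9 → 17
  after op 2 (in-shuffle): 17 → 34
  after op 3 (cut 19): 34 → 15
  after op 4 (in-shuffle): 15 → 30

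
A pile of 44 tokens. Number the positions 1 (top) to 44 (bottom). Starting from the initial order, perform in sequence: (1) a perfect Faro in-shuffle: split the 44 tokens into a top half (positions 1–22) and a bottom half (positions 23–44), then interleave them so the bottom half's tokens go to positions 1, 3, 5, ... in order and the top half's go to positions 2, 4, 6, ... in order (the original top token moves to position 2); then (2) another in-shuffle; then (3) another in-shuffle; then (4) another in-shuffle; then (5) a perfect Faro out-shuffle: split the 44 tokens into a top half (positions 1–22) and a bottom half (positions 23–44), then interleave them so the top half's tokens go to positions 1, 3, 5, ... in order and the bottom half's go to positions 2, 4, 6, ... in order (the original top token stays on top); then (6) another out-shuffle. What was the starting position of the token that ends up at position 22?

Undo the operations in reverse order, starting from position 22:
  undo op 6 (out-shuffle, from bottom half): 22 ← 33
  undo op 5 (out-shuffle, from top half): 33 ← 17
  undo op 4 (in-shuffle, from bottom half): 17 ← 31
  undo op 3 (in-shuffle, from bottom half): 31 ← 38
  undo op 2 (in-shuffle, from top half): 38 ← 19
  undo op 1 (in-shuffle, from bottom half): 19 ← 32
So the token at position 22 came from original position 32.

32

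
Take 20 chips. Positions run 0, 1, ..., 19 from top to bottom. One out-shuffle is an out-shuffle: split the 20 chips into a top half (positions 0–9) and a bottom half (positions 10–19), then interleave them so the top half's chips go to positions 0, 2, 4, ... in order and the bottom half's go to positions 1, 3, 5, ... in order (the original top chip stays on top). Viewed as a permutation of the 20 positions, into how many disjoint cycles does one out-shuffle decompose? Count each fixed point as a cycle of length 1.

3

Trace each unvisited position around until it returns:
(0) (1 2 4 8 16 13 ... len 18) (19)
3 cycles in total.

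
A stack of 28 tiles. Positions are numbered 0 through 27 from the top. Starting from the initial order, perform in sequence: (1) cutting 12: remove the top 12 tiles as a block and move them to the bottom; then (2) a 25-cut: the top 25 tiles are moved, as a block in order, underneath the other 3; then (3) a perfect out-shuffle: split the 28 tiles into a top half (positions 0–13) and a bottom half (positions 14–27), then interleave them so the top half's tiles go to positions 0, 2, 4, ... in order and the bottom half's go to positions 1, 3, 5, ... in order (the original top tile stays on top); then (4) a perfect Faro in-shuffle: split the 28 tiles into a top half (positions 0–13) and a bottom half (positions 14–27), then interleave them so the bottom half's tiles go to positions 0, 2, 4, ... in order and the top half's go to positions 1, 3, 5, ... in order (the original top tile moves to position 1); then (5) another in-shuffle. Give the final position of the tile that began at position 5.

0

Track the tile from position 5 forward through each operation:
  after op 1 (cut 12): 5 → 21
  after op 2 (cut 25): 21 → 24
  after op 3 (out-shuffle): 24 → 21
  after op 4 (in-shuffle): 21 → 14
  after op 5 (in-shuffle): 14 → 0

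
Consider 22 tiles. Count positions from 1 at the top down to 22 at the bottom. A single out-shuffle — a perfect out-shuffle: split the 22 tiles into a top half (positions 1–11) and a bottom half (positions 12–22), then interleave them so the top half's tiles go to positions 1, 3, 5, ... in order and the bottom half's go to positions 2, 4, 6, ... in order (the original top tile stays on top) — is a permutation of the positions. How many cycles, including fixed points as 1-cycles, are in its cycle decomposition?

Trace each unvisited position around until it returns:
(1) (2 3 5 9 17 12) (4 7 13) (6 11 21 20 18 14) (8 15) (10 19 16) (22)
7 cycles in total.

7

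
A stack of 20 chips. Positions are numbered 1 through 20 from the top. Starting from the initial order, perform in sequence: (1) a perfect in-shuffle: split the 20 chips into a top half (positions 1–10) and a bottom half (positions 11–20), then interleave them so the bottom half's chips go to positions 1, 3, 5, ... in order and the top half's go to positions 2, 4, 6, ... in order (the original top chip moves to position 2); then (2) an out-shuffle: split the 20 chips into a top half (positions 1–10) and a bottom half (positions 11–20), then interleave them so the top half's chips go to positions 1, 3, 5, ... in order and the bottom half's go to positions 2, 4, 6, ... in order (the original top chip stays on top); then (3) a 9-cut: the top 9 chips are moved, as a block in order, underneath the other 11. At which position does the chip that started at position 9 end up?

Track the chip from position 9 forward through each operation:
  after op 1 (in-shuffle): 9 → 18
  after op 2 (out-shuffle): 18 → 16
  after op 3 (cut 9): 16 → 7

7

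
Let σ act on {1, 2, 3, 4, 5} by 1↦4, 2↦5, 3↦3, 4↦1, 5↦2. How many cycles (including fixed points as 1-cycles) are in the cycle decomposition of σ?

3

Cycle decomposition: (1 4) (2 5) (3).
3 cycles.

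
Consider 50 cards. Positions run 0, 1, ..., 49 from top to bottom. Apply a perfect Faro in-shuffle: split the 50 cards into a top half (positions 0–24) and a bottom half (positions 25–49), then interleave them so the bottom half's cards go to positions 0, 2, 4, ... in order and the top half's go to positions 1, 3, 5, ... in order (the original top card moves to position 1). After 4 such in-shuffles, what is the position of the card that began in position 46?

Track the card's position through each in-shuffle:
46 → 42 → 34 → 18 → 37

37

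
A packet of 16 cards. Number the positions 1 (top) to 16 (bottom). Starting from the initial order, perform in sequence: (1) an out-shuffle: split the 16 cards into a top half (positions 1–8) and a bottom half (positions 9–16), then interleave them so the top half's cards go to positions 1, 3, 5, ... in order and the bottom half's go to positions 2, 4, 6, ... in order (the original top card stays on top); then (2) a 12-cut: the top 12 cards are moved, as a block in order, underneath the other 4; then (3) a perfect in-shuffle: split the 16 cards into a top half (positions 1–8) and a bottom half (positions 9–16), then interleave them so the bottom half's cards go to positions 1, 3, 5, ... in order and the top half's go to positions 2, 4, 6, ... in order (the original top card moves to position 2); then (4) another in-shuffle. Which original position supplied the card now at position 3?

1

Undo the operations in reverse order, starting from position 3:
  undo op 4 (in-shuffle, from bottom half): 3 ← 10
  undo op 3 (in-shuffle, from top half): 10 ← 5
  undo op 2 (cut 12): 5 ← 1
  undo op 1 (out-shuffle, from top half): 1 ← 1
So the card at position 3 came from original position 1.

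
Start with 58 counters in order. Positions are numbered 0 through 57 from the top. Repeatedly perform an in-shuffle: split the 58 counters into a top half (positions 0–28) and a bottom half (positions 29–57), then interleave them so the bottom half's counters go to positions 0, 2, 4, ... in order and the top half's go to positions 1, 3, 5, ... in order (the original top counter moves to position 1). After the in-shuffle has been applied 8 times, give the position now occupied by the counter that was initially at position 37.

51

Track the counter's position through each in-shuffle:
37 → 16 → 33 → 8 → 17 → 35 → 12 → 25 → 51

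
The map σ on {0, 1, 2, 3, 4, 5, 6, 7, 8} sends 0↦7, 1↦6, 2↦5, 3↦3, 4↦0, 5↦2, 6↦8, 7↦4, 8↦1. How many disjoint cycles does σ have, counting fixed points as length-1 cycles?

4

Cycle decomposition: (0 7 4) (1 6 8) (2 5) (3).
4 cycles.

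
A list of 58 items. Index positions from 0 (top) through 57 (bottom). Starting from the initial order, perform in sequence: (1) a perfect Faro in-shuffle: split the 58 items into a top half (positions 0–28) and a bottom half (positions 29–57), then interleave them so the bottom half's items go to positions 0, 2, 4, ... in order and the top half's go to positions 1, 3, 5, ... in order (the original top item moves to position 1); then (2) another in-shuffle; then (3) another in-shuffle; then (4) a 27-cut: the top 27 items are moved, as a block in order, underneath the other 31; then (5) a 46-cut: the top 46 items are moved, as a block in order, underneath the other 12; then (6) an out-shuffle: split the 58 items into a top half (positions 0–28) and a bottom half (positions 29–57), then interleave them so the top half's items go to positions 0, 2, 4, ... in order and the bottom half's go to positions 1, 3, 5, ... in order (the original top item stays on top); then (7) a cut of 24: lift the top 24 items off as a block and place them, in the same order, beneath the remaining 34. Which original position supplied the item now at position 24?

Undo the operations in reverse order, starting from position 24:
  undo op 7 (cut 24): 24 ← 48
  undo op 6 (out-shuffle, from top half): 48 ← 24
  undo op 5 (cut 46): 24 ← 12
  undo op 4 (cut 27): 12 ← 39
  undo op 3 (in-shuffle, from top half): 39 ← 19
  undo op 2 (in-shuffle, from top half): 19 ← 9
  undo op 1 (in-shuffle, from top half): 9 ← 4
So the item at position 24 came from original position 4.

4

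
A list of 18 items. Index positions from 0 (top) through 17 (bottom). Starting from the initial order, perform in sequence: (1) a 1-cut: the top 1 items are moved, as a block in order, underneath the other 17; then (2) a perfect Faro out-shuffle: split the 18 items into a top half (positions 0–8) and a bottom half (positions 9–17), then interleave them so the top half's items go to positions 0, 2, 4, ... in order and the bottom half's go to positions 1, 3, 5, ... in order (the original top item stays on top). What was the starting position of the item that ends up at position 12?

7

Undo the operations in reverse order, starting from position 12:
  undo op 2 (out-shuffle, from top half): 12 ← 6
  undo op 1 (cut 1): 6 ← 7
So the item at position 12 came from original position 7.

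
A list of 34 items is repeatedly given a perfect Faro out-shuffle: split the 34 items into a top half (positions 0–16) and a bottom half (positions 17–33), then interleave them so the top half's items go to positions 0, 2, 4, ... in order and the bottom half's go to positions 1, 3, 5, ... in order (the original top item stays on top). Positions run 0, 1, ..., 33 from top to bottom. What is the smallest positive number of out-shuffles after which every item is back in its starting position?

The out-shuffle permutes the 34 positions with cycle lengths [1, 1, 2, 10, 10, 10].
Every item is home exactly when every cycle has completed a whole number of laps, i.e. after lcm(1, 2, 10) = 10 out-shuffles.

10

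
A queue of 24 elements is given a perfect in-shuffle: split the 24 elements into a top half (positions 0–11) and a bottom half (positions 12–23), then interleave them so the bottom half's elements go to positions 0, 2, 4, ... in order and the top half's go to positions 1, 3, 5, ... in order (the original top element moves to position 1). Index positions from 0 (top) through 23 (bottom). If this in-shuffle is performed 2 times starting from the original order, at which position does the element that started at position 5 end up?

Track the element's position through each in-shuffle:
5 → 11 → 23

23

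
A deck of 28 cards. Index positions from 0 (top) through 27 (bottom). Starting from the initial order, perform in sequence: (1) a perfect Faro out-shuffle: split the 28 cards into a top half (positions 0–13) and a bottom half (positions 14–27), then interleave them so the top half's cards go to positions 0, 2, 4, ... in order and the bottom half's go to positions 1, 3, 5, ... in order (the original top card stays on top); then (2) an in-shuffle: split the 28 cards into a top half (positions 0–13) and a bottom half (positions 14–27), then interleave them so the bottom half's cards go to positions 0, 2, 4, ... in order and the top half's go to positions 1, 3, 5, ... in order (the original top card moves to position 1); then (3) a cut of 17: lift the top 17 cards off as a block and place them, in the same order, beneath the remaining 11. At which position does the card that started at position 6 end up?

8

Track the card from position 6 forward through each operation:
  after op 1 (out-shuffle): 6 → 12
  after op 2 (in-shuffle): 12 → 25
  after op 3 (cut 17): 25 → 8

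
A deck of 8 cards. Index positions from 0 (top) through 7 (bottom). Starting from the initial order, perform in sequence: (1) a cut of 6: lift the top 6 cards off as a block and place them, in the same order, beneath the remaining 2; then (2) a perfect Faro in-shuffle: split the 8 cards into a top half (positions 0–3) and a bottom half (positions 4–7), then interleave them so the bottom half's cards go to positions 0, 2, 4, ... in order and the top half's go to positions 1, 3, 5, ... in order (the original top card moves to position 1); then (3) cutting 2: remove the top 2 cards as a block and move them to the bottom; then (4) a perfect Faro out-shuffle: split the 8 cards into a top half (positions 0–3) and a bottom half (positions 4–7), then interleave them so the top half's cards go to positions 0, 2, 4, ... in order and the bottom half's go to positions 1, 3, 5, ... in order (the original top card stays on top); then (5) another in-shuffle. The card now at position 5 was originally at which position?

7

Undo the operations in reverse order, starting from position 5:
  undo op 5 (in-shuffle, from top half): 5 ← 2
  undo op 4 (out-shuffle, from top half): 2 ← 1
  undo op 3 (cut 2): 1 ← 3
  undo op 2 (in-shuffle, from top half): 3 ← 1
  undo op 1 (cut 6): 1 ← 7
So the card at position 5 came from original position 7.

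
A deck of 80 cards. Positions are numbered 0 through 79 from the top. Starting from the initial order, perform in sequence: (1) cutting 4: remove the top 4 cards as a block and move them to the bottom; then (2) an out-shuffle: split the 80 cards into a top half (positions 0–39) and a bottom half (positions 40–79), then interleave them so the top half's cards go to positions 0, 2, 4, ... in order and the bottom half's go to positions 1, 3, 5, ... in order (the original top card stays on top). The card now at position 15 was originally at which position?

51

Undo the operations in reverse order, starting from position 15:
  undo op 2 (out-shuffle, from bottom half): 15 ← 47
  undo op 1 (cut 4): 47 ← 51
So the card at position 15 came from original position 51.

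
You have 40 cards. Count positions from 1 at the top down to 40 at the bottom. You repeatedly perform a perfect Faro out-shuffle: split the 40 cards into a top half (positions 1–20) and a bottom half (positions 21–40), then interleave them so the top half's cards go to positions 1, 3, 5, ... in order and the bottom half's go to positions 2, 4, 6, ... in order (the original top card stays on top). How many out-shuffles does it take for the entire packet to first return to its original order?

The out-shuffle permutes the 40 positions with cycle lengths [1, 1, 2, 12, 12, 12].
Every card is home exactly when every cycle has completed a whole number of laps, i.e. after lcm(1, 2, 12) = 12 out-shuffles.

12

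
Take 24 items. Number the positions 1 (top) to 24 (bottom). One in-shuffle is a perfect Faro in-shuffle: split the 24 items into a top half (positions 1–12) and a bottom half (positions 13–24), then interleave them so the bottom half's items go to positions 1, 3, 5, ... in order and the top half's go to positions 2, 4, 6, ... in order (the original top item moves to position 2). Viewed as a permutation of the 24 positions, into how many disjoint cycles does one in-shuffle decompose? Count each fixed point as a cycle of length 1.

2

Trace each unvisited position around until it returns:
(1 2 4 8 16 7 ... len 20) (5 10 20 15)
2 cycles in total.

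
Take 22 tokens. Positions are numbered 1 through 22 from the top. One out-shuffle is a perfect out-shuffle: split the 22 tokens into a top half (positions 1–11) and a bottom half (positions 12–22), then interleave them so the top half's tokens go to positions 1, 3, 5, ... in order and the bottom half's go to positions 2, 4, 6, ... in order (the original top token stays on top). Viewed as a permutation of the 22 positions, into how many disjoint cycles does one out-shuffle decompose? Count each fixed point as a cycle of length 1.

7

Trace each unvisited position around until it returns:
(1) (2 3 5 9 17 12) (4 7 13) (6 11 21 20 18 14) (8 15) (10 19 16) (22)
7 cycles in total.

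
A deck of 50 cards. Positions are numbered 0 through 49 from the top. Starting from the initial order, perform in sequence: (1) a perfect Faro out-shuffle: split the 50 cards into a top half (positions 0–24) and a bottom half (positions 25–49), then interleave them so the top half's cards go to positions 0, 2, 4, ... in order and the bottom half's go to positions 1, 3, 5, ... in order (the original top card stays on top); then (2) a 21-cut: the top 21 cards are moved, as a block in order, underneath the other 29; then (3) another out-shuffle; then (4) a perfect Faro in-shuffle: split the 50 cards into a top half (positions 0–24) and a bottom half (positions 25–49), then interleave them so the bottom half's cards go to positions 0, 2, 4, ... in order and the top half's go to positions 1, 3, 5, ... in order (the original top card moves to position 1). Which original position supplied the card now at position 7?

48

Undo the operations in reverse order, starting from position 7:
  undo op 4 (in-shuffle, from top half): 7 ← 3
  undo op 3 (out-shuffle, from bottom half): 3 ← 26
  undo op 2 (cut 21): 26 ← 47
  undo op 1 (out-shuffle, from bottom half): 47 ← 48
So the card at position 7 came from original position 48.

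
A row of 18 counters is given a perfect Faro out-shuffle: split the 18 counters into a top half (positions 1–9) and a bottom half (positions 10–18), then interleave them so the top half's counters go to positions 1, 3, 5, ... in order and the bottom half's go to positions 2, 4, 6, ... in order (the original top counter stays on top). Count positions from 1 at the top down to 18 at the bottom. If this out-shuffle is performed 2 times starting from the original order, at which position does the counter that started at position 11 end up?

7

Track the counter's position through each out-shuffle:
11 → 4 → 7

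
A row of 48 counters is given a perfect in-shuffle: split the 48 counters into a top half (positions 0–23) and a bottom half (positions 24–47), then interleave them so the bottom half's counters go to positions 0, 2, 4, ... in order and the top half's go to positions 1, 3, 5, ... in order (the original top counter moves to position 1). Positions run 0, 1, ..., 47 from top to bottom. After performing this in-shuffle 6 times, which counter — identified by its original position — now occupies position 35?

21

Work backwards from position 35, undoing one in-shuffle at a time:
35 ← 17 ← 8 ← 28 ← 38 ← 43 ← 21
So the counter now at position 35 started at position 21.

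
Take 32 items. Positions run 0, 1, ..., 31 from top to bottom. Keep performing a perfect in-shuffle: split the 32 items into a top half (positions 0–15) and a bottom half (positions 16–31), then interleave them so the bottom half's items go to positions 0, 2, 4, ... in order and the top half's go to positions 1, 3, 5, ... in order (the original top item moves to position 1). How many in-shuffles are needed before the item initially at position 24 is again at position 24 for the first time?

10

Follow position 24 under repeated in-shuffles:
24 → 16 → 0 → 1 → 3 → 7 → 15 → 31 → 30 → 28 → 24
It first returns after 10 in-shuffles.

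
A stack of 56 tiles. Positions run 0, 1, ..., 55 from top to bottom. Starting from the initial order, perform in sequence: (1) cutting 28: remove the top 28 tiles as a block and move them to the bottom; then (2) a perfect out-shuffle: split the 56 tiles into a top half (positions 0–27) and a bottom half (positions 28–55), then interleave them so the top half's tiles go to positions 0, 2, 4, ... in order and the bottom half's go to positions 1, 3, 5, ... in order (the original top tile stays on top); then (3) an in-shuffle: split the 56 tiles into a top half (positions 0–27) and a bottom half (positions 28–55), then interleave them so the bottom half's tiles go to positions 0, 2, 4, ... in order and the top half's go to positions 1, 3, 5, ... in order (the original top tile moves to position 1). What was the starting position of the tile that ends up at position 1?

28

Undo the operations in reverse order, starting from position 1:
  undo op 3 (in-shuffle, from top half): 1 ← 0
  undo op 2 (out-shuffle, from top half): 0 ← 0
  undo op 1 (cut 28): 0 ← 28
So the tile at position 1 came from original position 28.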